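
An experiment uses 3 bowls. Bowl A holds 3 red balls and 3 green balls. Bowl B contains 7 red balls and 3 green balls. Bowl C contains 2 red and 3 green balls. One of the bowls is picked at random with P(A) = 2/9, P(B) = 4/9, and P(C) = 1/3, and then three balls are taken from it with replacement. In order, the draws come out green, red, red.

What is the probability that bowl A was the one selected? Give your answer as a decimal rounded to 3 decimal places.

For each hypothesis, P(data | H) works out to: P(data | bowl A) = (3/6)(3/6)(3/6) = 0.125; P(data | bowl B) = (3/10)(7/10)(7/10) = 0.147; P(data | bowl C) = (3/5)(2/5)(2/5) = 0.096.
The prior-weighted likelihoods are 2/9 · 0.125 = 0.027778, 4/9 · 0.147 = 0.065333, 1/3 · 0.096 = 0.032; summing to 0.12511.
Therefore the posterior P(bowl A | data) = (0.027778) / (0.12511) = 0.22202.

0.222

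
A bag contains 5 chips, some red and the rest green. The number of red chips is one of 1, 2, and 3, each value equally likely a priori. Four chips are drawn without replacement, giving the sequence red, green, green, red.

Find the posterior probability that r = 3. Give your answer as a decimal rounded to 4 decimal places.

Under each hypothesis, the probability of the observed sequence is: P(data | r = 1) = (1/5)(4/4)(3/3)(0/2) = 0; P(data | r = 2) = (2/5)(3/4)(2/3)(1/2) = 1/10; P(data | r = 3) = (3/5)(2/4)(1/3)(2/2) = 1/10.
Weighting by the prior gives 1/3 · 0 = 0, 1/3 · 1/10 = 1/30, 1/3 · 1/10 = 1/30; with total 1/15.
By Bayes' rule, P(r = 3 | data) = (1/30) / (1/15) = 1/2.

0.5000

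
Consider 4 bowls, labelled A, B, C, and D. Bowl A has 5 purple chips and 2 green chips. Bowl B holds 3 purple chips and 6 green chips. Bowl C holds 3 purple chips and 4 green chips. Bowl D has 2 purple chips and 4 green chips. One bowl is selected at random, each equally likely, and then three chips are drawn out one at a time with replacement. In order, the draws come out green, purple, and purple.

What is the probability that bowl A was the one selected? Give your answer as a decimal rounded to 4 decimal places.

0.3655

Compute the likelihood of the observed sequence for each case: P(data | bowl A) = (2/7)(5/7)(5/7) = 0.14577; P(data | bowl B) = (6/9)(3/9)(3/9) = 0.074074; P(data | bowl C) = (4/7)(3/7)(3/7) = 0.10496; P(data | bowl D) = (4/6)(2/6)(2/6) = 0.074074.
The prior-weighted likelihoods are 1/4 · 0.14577 = 0.036443, 1/4 · 0.074074 = 0.018519, 1/4 · 0.10496 = 0.026239, 1/4 · 0.074074 = 0.018519; with total 0.099719.
So P(bowl A | data) = (0.036443) / (0.099719) = 0.36546.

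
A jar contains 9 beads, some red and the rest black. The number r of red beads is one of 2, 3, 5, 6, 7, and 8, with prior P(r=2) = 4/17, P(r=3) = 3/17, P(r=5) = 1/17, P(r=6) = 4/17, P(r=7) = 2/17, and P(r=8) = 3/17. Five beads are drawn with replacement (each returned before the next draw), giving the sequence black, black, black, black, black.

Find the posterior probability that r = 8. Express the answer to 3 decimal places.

0.000

For each hypothesis, P(data | H) works out to: P(data | r = 2) = (7/9)(7/9)(7/9)(7/9)(7/9) = 0.28463; P(data | r = 3) = (6/9)(6/9)(6/9)(6/9)(6/9) = 0.13169; P(data | r = 5) = (4/9)(4/9)(4/9)(4/9)(4/9) = 0.017342; P(data | r = 6) = (3/9)(3/9)(3/9)(3/9)(3/9) = 0.0041152; P(data | r = 7) = (2/9)(2/9)(2/9)(2/9)(2/9) = 0.00054192; P(data | r = 8) = (1/9)(1/9)(1/9)(1/9)(1/9) = 1.6935e-05.
Weighting by the prior gives 4/17 · 0.28463 = 0.066971, 3/17 · 0.13169 = 0.023239, 1/17 · 0.017342 = 0.0010201, 4/17 · 0.0041152 = 0.00096829, 2/17 · 0.00054192 = 6.3756e-05, 3/17 · 1.6935e-05 = 2.9885e-06; these sum to 0.092265.
Therefore the posterior P(r = 8 | data) = (2.9885e-06) / (0.092265) = 3.2391e-05.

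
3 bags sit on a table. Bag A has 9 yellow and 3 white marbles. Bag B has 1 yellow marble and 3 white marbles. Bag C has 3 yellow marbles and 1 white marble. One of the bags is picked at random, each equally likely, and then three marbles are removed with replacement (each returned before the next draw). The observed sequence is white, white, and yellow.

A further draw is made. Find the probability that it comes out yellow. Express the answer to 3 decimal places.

0.450

For each hypothesis, P(data | H) works out to: P(data | bag A) = (3/12)(3/12)(9/12) = 3/64; P(data | bag B) = (3/4)(3/4)(1/4) = 9/64; P(data | bag C) = (1/4)(1/4)(3/4) = 3/64.
Multiplying each by its prior: 1/3 · 3/64 = 1/64, 1/3 · 9/64 = 3/64, 1/3 · 3/64 = 1/64; these sum to 5/64.
Dividing through by the total gives posterior P(bag A | data) = 1/5, P(bag B | data) = 3/5, P(bag C | data) = 1/5.
The predictive probability is P(yellow next | data) = (3/4)(1/5) + (1/4)(3/5) + (3/4)(1/5) = 9/20.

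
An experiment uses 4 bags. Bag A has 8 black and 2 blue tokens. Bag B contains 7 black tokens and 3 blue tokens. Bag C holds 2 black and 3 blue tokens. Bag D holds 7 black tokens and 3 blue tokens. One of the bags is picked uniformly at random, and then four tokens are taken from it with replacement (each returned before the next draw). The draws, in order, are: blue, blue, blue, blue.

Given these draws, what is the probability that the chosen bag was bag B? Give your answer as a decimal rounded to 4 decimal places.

For each hypothesis, P(data | H) works out to: P(data | bag A) = (2/10)(2/10)(2/10)(2/10) = 0.0016; P(data | bag B) = (3/10)(3/10)(3/10)(3/10) = 0.0081; P(data | bag C) = (3/5)(3/5)(3/5)(3/5) = 0.1296; P(data | bag D) = (3/10)(3/10)(3/10)(3/10) = 0.0081.
Weighting by the prior gives 1/4 · 0.0016 = 0.0004, 1/4 · 0.0081 = 0.002025, 1/4 · 0.1296 = 0.0324, 1/4 · 0.0081 = 0.002025; summing to 0.03685.
Therefore the posterior P(bag B | data) = (0.002025) / (0.03685) = 0.054953.

0.0550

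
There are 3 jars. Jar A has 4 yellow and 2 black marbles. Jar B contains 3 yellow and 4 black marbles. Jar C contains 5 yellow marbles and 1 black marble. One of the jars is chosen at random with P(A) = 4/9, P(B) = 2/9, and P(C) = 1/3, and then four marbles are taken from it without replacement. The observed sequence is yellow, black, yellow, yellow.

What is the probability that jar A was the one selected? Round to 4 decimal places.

Under each hypothesis, the probability of the observed sequence is: P(data | jar A) = (4/6)(2/5)(3/4)(2/3) = 0.13333; P(data | jar B) = (3/7)(4/6)(2/5)(1/4) = 0.028571; P(data | jar C) = (5/6)(1/5)(4/4)(3/3) = 0.16667.
Multiplying each by its prior: 4/9 · 0.13333 = 0.059259, 2/9 · 0.028571 = 0.0063492, 1/3 · 0.16667 = 0.055556; with total 0.12116.
So P(jar A | data) = (0.059259) / (0.12116) = 0.48908.

0.4891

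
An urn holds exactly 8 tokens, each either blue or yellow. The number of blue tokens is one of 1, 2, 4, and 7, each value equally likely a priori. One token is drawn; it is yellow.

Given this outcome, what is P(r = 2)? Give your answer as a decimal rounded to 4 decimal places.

0.3333

For each hypothesis, P(data | H) works out to: P(data | r = 1) = (7/8) = 7/8; P(data | r = 2) = (6/8) = 3/4; P(data | r = 4) = (4/8) = 1/2; P(data | r = 7) = (1/8) = 1/8.
The prior-weighted likelihoods are 1/4 · 7/8 = 7/32, 1/4 · 3/4 = 3/16, 1/4 · 1/2 = 1/8, 1/4 · 1/8 = 1/32; these sum to 9/16.
So P(r = 2 | data) = (3/16) / (9/16) = 1/3.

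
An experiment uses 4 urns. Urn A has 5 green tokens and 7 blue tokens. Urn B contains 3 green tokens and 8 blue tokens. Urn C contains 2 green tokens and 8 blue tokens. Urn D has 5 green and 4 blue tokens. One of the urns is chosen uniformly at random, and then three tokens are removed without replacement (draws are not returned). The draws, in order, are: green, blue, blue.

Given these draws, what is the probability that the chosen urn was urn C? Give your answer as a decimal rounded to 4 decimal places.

Compute the likelihood of the observed sequence for each case: P(data | urn A) = (5/12)(7/11)(6/10) = 0.15909; P(data | urn B) = (3/11)(8/10)(7/9) = 0.1697; P(data | urn C) = (2/10)(8/9)(7/8) = 0.15556; P(data | urn D) = (5/9)(4/8)(3/7) = 0.11905.
Weighting by the prior gives 1/4 · 0.15909 = 0.039773, 1/4 · 0.1697 = 0.042424, 1/4 · 0.15556 = 0.038889, 1/4 · 0.11905 = 0.029762; these sum to 0.15085.
By Bayes' rule, P(urn C | data) = (0.038889) / (0.15085) = 0.2578.

0.2578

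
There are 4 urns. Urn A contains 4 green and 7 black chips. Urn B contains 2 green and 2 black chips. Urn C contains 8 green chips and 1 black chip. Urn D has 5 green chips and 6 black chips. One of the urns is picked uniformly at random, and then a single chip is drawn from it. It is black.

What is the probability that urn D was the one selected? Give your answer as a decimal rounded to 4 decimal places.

0.3042

The likelihood of this draw under each hypothesis: P(data | urn A) = (7/11) = 7/11; P(data | urn B) = (2/4) = 1/2; P(data | urn C) = (1/9) = 1/9; P(data | urn D) = (6/11) = 6/11.
Multiplying each by its prior: 1/4 · 7/11 = 7/44, 1/4 · 1/2 = 1/8, 1/4 · 1/9 = 1/36, 1/4 · 6/11 = 3/22; summing to 355/792.
So P(urn D | data) = (3/22) / (355/792) = 108/355.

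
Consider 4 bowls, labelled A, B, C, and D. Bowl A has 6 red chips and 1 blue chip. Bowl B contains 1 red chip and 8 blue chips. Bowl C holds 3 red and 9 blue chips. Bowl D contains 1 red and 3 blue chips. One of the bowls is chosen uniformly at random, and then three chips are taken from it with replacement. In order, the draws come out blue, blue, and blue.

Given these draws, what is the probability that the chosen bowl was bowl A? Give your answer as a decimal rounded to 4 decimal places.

The likelihood of the observed sequence under each hypothesis: P(data | bowl A) = (1/7)(1/7)(1/7) = 0.0029155; P(data | bowl B) = (8/9)(8/9)(8/9) = 0.70233; P(data | bowl C) = (9/12)(9/12)(9/12) = 0.42188; P(data | bowl D) = (3/4)(3/4)(3/4) = 0.42188.
Weighting by the prior gives 1/4 · 0.0029155 = 0.00072886, 1/4 · 0.70233 = 0.17558, 1/4 · 0.42188 = 0.10547, 1/4 · 0.42188 = 0.10547; summing to 0.38725.
Hence P(bowl A | data) = (0.00072886) / (0.38725) = 0.0018822.

0.0019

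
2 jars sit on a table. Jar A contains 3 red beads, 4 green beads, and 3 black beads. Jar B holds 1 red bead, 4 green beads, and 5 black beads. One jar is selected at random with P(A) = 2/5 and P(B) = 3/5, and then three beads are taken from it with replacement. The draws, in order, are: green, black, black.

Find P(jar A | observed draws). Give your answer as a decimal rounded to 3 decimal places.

Under each hypothesis, the probability of the observed sequence is: P(data | jar A) = (4/10)(3/10)(3/10) = 0.036; P(data | jar B) = (4/10)(5/10)(5/10) = 0.1.
Multiplying each by its prior: 2/5 · 0.036 = 0.0144, 3/5 · 0.1 = 0.06; summing to 0.0744.
Therefore the posterior P(jar A | data) = (0.0144) / (0.0744) = 0.19355.

0.194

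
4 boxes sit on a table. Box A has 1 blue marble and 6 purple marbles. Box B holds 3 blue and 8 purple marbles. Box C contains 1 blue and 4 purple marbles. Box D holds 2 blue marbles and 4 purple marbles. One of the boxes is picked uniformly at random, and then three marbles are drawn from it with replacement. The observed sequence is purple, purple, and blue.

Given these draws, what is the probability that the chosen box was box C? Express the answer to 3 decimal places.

0.244

Under each hypothesis, the probability of the observed sequence is: P(data | box A) = (6/7)(6/7)(1/7) = 0.10496; P(data | box B) = (8/11)(8/11)(3/11) = 0.14425; P(data | box C) = (4/5)(4/5)(1/5) = 0.128; P(data | box D) = (4/6)(4/6)(2/6) = 0.14815.
The prior-weighted likelihoods are 1/4 · 0.10496 = 0.026239, 1/4 · 0.14425 = 0.036063, 1/4 · 0.128 = 0.032, 1/4 · 0.14815 = 0.037037; summing to 0.13134.
Therefore the posterior P(box C | data) = (0.032) / (0.13134) = 0.24364.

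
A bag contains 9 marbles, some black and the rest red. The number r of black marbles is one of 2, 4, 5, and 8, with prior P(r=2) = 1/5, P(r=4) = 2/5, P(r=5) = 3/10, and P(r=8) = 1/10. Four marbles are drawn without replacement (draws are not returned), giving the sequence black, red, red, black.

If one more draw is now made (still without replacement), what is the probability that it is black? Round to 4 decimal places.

Under each hypothesis, the probability of the observed sequence is: P(data | r = 2) = (2/9)(7/8)(6/7)(1/6) = 1/36; P(data | r = 4) = (4/9)(5/8)(4/7)(3/6) = 5/63; P(data | r = 5) = (5/9)(4/8)(3/7)(4/6) = 5/63; P(data | r = 8) = (8/9)(1/8)(0/7) = 0.
Weighting by the prior gives 1/5 · 1/36 = 1/180, 2/5 · 5/63 = 2/63, 3/10 · 5/63 = 1/42, 1/10 · 0 = 0; with total 11/180.
The posterior is then P(r = 2 | data) = 1/11, P(r = 4 | data) = 40/77, P(r = 5 | data) = 30/77, P(r = 8 | data) = 0.
Averaging over the posterior, P(black next | data) = (0)(1/11) + (2/5)(40/77) + (3/5)(30/77) = 34/77.

0.4416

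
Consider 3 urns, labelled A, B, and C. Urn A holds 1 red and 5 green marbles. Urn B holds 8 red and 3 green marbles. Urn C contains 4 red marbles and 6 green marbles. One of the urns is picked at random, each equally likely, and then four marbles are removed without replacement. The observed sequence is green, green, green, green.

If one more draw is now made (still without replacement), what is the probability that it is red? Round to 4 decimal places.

0.5294

Under each hypothesis, the probability of the observed sequence is: P(data | urn A) = (5/6)(4/5)(3/4)(2/3) = 1/3; P(data | urn B) = (3/11)(2/10)(1/9)(0/8) = 0; P(data | urn C) = (6/10)(5/9)(4/8)(3/7) = 1/14.
Weighting by the prior gives 1/3 · 1/3 = 1/9, 1/3 · 0 = 0, 1/3 · 1/14 = 1/42; summing to 17/126.
Normalising, the posterior is P(urn A | data) = 14/17, P(urn B | data) = 0, P(urn C | data) = 3/17.
Averaging over the posterior, P(red next | data) = (1/2)(14/17) + (2/3)(3/17) = 9/17.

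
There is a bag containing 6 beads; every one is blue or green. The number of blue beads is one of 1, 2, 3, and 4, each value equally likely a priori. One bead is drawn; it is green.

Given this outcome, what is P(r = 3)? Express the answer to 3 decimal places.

Under each hypothesis, the probability of this draw is: P(data | r = 1) = (5/6) = 5/6; P(data | r = 2) = (4/6) = 2/3; P(data | r = 3) = (3/6) = 1/2; P(data | r = 4) = (2/6) = 1/3.
The prior-weighted likelihoods are 1/4 · 5/6 = 5/24, 1/4 · 2/3 = 1/6, 1/4 · 1/2 = 1/8, 1/4 · 1/3 = 1/12; summing to 7/12.
Therefore the posterior P(r = 3 | data) = (1/8) / (7/12) = 3/14.

0.214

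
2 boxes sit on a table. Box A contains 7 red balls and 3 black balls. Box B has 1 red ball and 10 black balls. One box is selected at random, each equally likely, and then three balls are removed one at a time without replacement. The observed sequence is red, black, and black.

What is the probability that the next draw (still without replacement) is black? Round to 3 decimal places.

0.665

The likelihood of the observed sequence under each hypothesis: P(data | box A) = (7/10)(3/9)(2/8) = 0.058333; P(data | box B) = (1/11)(10/10)(9/9) = 0.090909.
The prior-weighted likelihoods are 1/2 · 0.058333 = 0.029167, 1/2 · 0.090909 = 0.045455; these sum to 0.074621.
Normalising, the posterior is P(box A | data) = 0.39086, P(box B | data) = 0.60914.
The predictive probability is P(black next | data) = (1/7)(0.39086) + (1)(0.60914) = 0.66497.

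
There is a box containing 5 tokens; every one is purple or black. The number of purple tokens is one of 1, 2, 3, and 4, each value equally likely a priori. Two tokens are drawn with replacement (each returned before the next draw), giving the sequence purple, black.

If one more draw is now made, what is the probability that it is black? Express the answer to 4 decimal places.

0.5000

Compute the likelihood of the observed sequence for each case: P(data | r = 1) = (1/5)(4/5) = 4/25; P(data | r = 2) = (2/5)(3/5) = 6/25; P(data | r = 3) = (3/5)(2/5) = 6/25; P(data | r = 4) = (4/5)(1/5) = 4/25.
Multiplying each by its prior: 1/4 · 4/25 = 1/25, 1/4 · 6/25 = 3/50, 1/4 · 6/25 = 3/50, 1/4 · 4/25 = 1/25; these sum to 1/5.
The posterior is then P(r = 1 | data) = 1/5, P(r = 2 | data) = 3/10, P(r = 3 | data) = 3/10, P(r = 4 | data) = 1/5.
Averaging over the posterior, P(black next | data) = (4/5)(1/5) + (3/5)(3/10) + (2/5)(3/10) + (1/5)(1/5) = 1/2.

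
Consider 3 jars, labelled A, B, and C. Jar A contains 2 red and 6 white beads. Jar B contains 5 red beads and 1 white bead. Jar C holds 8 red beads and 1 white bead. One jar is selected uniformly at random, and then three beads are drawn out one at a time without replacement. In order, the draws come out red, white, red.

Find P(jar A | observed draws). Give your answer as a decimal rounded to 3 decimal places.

0.114

For each hypothesis, P(data | H) works out to: P(data | jar A) = (2/8)(6/7)(1/6) = 1/28; P(data | jar B) = (5/6)(1/5)(4/4) = 1/6; P(data | jar C) = (8/9)(1/8)(7/7) = 1/9.
Multiplying each by its prior: 1/3 · 1/28 = 1/84, 1/3 · 1/6 = 1/18, 1/3 · 1/9 = 1/27; summing to 79/756.
By Bayes' rule, P(jar A | data) = (1/84) / (79/756) = 9/79.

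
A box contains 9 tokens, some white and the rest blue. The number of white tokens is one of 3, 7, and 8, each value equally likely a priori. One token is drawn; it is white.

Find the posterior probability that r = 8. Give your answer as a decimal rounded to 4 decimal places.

Compute the likelihood of this draw for each case: P(data | r = 3) = (3/9) = 1/3; P(data | r = 7) = (7/9) = 7/9; P(data | r = 8) = (8/9) = 8/9.
The prior-weighted likelihoods are 1/3 · 1/3 = 1/9, 1/3 · 7/9 = 7/27, 1/3 · 8/9 = 8/27; summing to 2/3.
So P(r = 8 | data) = (8/27) / (2/3) = 4/9.

0.4444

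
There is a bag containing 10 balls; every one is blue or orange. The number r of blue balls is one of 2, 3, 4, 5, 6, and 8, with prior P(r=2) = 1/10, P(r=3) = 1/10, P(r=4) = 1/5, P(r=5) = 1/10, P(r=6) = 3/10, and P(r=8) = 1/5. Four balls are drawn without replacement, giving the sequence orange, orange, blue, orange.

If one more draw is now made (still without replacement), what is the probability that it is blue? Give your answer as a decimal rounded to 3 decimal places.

For each hypothesis, P(data | H) works out to: P(data | r = 2) = (8/10)(7/9)(2/8)(6/7) = 0.13333; P(data | r = 3) = (7/10)(6/9)(3/8)(5/7) = 0.125; P(data | r = 4) = (6/10)(5/9)(4/8)(4/7) = 0.095238; P(data | r = 5) = (5/10)(4/9)(5/8)(3/7) = 0.059524; P(data | r = 6) = (4/10)(3/9)(6/8)(2/7) = 0.028571; P(data | r = 8) = (2/10)(1/9)(8/8)(0/7) = 0.
Multiplying each by its prior: 1/10 · 0.13333 = 0.013333, 1/10 · 0.125 = 0.0125, 1/5 · 0.095238 = 0.019048, 1/10 · 0.059524 = 0.0059524, 3/10 · 0.028571 = 0.0085714, 1/5 · 0 = 0; with total 0.059405.
Dividing through by the total gives posterior P(r = 2 | data) = 0.22445, P(r = 3 | data) = 0.21042, P(r = 4 | data) = 0.32064, P(r = 5 | data) = 0.1002, P(r = 6 | data) = 0.14429, P(r = 8 | data) = 0.
The predictive probability is P(blue next | data) = (1/6)(0.22445) + (1/3)(0.21042) + (1/2)(0.32064) + (2/3)(0.1002) + (5/6)(0.14429) = 0.45491.

0.455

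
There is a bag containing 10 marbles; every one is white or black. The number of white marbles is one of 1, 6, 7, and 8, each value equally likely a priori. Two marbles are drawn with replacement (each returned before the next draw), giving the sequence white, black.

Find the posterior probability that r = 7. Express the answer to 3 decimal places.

0.300

Compute the likelihood of the observed sequence for each case: P(data | r = 1) = (1/10)(9/10) = 9/100; P(data | r = 6) = (6/10)(4/10) = 6/25; P(data | r = 7) = (7/10)(3/10) = 21/100; P(data | r = 8) = (8/10)(2/10) = 4/25.
Multiplying each by its prior: 1/4 · 9/100 = 9/400, 1/4 · 6/25 = 3/50, 1/4 · 21/100 = 21/400, 1/4 · 4/25 = 1/25; with total 7/40.
By Bayes' rule, P(r = 7 | data) = (21/400) / (7/40) = 3/10.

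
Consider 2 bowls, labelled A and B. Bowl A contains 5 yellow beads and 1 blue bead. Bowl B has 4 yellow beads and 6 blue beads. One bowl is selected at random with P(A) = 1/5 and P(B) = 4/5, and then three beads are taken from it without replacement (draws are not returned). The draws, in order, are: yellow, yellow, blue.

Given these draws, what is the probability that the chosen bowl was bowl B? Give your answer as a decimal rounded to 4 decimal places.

Under each hypothesis, the probability of the observed sequence is: P(data | bowl A) = (5/6)(4/5)(1/4) = 1/6; P(data | bowl B) = (4/10)(3/9)(6/8) = 1/10.
The prior-weighted likelihoods are 1/5 · 1/6 = 1/30, 4/5 · 1/10 = 2/25; summing to 17/150.
Hence P(bowl B | data) = (2/25) / (17/150) = 12/17.

0.7059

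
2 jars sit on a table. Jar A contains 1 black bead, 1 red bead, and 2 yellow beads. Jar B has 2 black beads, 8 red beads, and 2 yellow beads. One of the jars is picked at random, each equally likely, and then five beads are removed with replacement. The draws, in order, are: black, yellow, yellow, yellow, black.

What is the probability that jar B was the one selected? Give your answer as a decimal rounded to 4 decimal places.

Compute the likelihood of the observed sequence for each case: P(data | jar A) = (1/4)(2/4)(2/4)(2/4)(1/4) = 0.0078125; P(data | jar B) = (2/12)(2/12)(2/12)(2/12)(2/12) = 0.0001286.
Weighting by the prior gives 1/2 · 0.0078125 = 0.0039062, 1/2 · 0.0001286 = 6.43e-05; summing to 0.0039706.
Therefore the posterior P(jar B | data) = (6.43e-05) / (0.0039706) = 0.016194.

0.0162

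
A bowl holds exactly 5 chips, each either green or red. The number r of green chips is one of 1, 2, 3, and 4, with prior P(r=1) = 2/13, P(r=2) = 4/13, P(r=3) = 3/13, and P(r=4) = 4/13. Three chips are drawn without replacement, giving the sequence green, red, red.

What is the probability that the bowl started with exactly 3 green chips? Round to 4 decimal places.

For each hypothesis, P(data | H) works out to: P(data | r = 1) = (1/5)(4/4)(3/3) = 1/5; P(data | r = 2) = (2/5)(3/4)(2/3) = 1/5; P(data | r = 3) = (3/5)(2/4)(1/3) = 1/10; P(data | r = 4) = (4/5)(1/4)(0/3) = 0.
The prior-weighted likelihoods are 2/13 · 1/5 = 2/65, 4/13 · 1/5 = 4/65, 3/13 · 1/10 = 3/130, 4/13 · 0 = 0; summing to 3/26.
So P(r = 3 | data) = (3/130) / (3/26) = 1/5.

0.2000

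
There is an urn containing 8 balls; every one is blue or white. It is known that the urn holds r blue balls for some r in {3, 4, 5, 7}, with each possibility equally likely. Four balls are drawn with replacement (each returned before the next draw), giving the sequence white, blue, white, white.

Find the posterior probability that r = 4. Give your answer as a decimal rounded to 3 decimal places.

Under each hypothesis, the probability of the observed sequence is: P(data | r = 3) = (5/8)(3/8)(5/8)(5/8) = 0.091553; P(data | r = 4) = (4/8)(4/8)(4/8)(4/8) = 0.0625; P(data | r = 5) = (3/8)(5/8)(3/8)(3/8) = 0.032959; P(data | r = 7) = (1/8)(7/8)(1/8)(1/8) = 0.001709.
Weighting by the prior gives 1/4 · 0.091553 = 0.022888, 1/4 · 0.0625 = 0.015625, 1/4 · 0.032959 = 0.0082397, 1/4 · 0.001709 = 0.00042725; these sum to 0.04718.
Therefore the posterior P(r = 4 | data) = (0.015625) / (0.04718) = 0.33118.

0.331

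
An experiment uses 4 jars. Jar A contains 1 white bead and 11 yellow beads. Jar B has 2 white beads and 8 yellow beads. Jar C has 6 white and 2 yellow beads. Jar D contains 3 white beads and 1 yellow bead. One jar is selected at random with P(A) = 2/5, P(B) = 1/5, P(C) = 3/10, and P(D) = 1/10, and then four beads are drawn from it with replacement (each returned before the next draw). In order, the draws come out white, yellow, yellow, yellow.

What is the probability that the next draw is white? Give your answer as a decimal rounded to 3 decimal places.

0.192

Compute the likelihood of the observed sequence for each case: P(data | jar A) = (1/12)(11/12)(11/12)(11/12) = 0.064188; P(data | jar B) = (2/10)(8/10)(8/10)(8/10) = 0.1024; P(data | jar C) = (6/8)(2/8)(2/8)(2/8) = 0.011719; P(data | jar D) = (3/4)(1/4)(1/4)(1/4) = 0.011719.
Multiplying each by its prior: 2/5 · 0.064188 = 0.025675, 1/5 · 0.1024 = 0.02048, 3/10 · 0.011719 = 0.0035156, 1/10 · 0.011719 = 0.0011719; with total 0.050843.
Dividing through by the total gives posterior P(jar A | data) = 0.50499, P(jar B | data) = 0.40281, P(jar C | data) = 0.069147, P(jar D | data) = 0.023049.
So P(white next | data) = Σ P(white next | H) P(H | data) = (1/12)(0.50499) + (1/5)(0.40281) + (3/4)(0.069147) + (3/4)(0.023049) = 0.19179.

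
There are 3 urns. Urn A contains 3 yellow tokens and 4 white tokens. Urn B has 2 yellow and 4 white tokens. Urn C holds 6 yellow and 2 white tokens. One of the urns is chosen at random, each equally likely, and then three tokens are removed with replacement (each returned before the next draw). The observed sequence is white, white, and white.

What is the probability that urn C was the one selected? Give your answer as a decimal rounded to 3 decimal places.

0.031

Under each hypothesis, the probability of the observed sequence is: P(data | urn A) = (4/7)(4/7)(4/7) = 0.18659; P(data | urn B) = (4/6)(4/6)(4/6) = 0.2963; P(data | urn C) = (2/8)(2/8)(2/8) = 0.015625.
The prior-weighted likelihoods are 1/3 · 0.18659 = 0.062196, 1/3 · 0.2963 = 0.098765, 1/3 · 0.015625 = 0.0052083; these sum to 0.16617.
By Bayes' rule, P(urn C | data) = (0.0052083) / (0.16617) = 0.031343.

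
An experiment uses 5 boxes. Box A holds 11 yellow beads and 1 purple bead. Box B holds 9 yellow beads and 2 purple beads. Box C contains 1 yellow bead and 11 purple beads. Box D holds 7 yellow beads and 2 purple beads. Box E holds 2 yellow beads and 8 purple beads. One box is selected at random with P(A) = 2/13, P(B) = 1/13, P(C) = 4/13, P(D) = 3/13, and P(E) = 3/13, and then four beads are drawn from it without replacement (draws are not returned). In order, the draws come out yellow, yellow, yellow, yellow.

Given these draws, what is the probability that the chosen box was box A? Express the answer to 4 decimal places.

0.5232

The likelihood of the observed sequence under each hypothesis: P(data | box A) = (11/12)(10/11)(9/10)(8/9) = 0.66667; P(data | box B) = (9/11)(8/10)(7/9)(6/8) = 0.38182; P(data | box C) = (1/12)(0/11) = 0; P(data | box D) = (7/9)(6/8)(5/7)(4/6) = 0.27778; P(data | box E) = (2/10)(1/9)(0/8) = 0.
The prior-weighted likelihoods are 2/13 · 0.66667 = 0.10256, 1/13 · 0.38182 = 0.029371, 4/13 · 0 = 0, 3/13 · 0.27778 = 0.064103, 3/13 · 0 = 0; with total 0.19604.
By Bayes' rule, P(box A | data) = (0.10256) / (0.19604) = 0.52319.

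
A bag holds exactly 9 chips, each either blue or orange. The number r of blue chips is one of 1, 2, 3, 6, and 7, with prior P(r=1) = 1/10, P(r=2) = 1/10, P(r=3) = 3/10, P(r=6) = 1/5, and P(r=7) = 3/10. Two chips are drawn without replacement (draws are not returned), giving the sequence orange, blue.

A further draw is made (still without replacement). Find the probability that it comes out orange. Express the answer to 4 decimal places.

For each hypothesis, P(data | H) works out to: P(data | r = 1) = (8/9)(1/8) = 1/9; P(data | r = 2) = (7/9)(2/8) = 7/36; P(data | r = 3) = (6/9)(3/8) = 1/4; P(data | r = 6) = (3/9)(6/8) = 1/4; P(data | r = 7) = (2/9)(7/8) = 7/36.
Multiplying each by its prior: 1/10 · 1/9 = 1/90, 1/10 · 7/36 = 7/360, 3/10 · 1/4 = 3/40, 1/5 · 1/4 = 1/20, 3/10 · 7/36 = 7/120; with total 77/360.
Dividing through by the total gives posterior P(r = 1 | data) = 4/77, P(r = 2 | data) = 1/11, P(r = 3 | data) = 27/77, P(r = 6 | data) = 18/77, P(r = 7 | data) = 3/11.
So P(orange next | data) = Σ P(orange next | H) P(H | data) = (1)(4/77) + (6/7)(1/11) + (5/7)(27/77) + (2/7)(18/77) + (1/7)(3/11) = 262/539.

0.4861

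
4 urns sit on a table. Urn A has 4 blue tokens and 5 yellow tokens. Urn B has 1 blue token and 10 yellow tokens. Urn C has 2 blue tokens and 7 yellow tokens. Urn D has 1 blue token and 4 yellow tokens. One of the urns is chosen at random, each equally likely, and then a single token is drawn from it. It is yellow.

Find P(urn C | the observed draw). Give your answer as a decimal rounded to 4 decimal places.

Under each hypothesis, the probability of this draw is: P(data | urn A) = (5/9) = 5/9; P(data | urn B) = (10/11) = 10/11; P(data | urn C) = (7/9) = 7/9; P(data | urn D) = (4/5) = 4/5.
The prior-weighted likelihoods are 1/4 · 5/9 = 5/36, 1/4 · 10/11 = 5/22, 1/4 · 7/9 = 7/36, 1/4 · 4/5 = 1/5; with total 251/330.
So P(urn C | data) = (7/36) / (251/330) = 385/1506.

0.2556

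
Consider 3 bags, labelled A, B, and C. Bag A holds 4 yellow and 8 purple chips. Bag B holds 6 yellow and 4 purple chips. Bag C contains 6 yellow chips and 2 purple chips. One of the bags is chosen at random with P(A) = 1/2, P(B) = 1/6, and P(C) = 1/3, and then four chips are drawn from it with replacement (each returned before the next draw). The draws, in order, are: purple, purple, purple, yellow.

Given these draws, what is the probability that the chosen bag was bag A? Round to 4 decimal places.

The likelihood of the observed sequence under each hypothesis: P(data | bag A) = (8/12)(8/12)(8/12)(4/12) = 0.098765; P(data | bag B) = (4/10)(4/10)(4/10)(6/10) = 0.0384; P(data | bag C) = (2/8)(2/8)(2/8)(6/8) = 0.011719.
Weighting by the prior gives 1/2 · 0.098765 = 0.049383, 1/6 · 0.0384 = 0.0064, 1/3 · 0.011719 = 0.0039062; summing to 0.059689.
By Bayes' rule, P(bag A | data) = (0.049383) / (0.059689) = 0.82733.

0.8273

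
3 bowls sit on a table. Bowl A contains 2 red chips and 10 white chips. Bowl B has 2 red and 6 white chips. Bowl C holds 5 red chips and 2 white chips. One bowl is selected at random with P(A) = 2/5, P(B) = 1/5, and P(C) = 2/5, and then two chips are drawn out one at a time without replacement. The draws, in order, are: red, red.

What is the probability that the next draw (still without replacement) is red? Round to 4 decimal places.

0.5611

For each hypothesis, P(data | H) works out to: P(data | bowl A) = (2/12)(1/11) = 0.015152; P(data | bowl B) = (2/8)(1/7) = 0.035714; P(data | bowl C) = (5/7)(4/6) = 0.47619.
Multiplying each by its prior: 2/5 · 0.015152 = 0.0060606, 1/5 · 0.035714 = 0.0071429, 2/5 · 0.47619 = 0.19048; with total 0.20368.
Dividing through by the total gives posterior P(bowl A | data) = 0.029756, P(bowl B | data) = 0.035069, P(bowl C | data) = 0.93518.
Averaging over the posterior, P(red next | data) = (0)(0.029756) + (0)(0.035069) + (3/5)(0.93518) = 0.56111.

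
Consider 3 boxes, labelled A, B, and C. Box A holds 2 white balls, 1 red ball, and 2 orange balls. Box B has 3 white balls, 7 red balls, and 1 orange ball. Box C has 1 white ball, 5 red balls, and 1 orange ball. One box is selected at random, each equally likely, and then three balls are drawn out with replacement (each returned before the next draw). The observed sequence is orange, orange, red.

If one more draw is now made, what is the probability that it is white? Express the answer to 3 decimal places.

0.315

For each hypothesis, P(data | H) works out to: P(data | box A) = (2/5)(2/5)(1/5) = 0.032; P(data | box B) = (1/11)(1/11)(7/11) = 0.0052592; P(data | box C) = (1/7)(1/7)(5/7) = 0.014577.
The prior-weighted likelihoods are 1/3 · 0.032 = 0.010667, 1/3 · 0.0052592 = 0.0017531, 1/3 · 0.014577 = 0.0048591; with total 0.017279.
The posterior is then P(box A | data) = 0.61733, P(box B | data) = 0.10146, P(box C | data) = 0.28122.
The predictive probability is P(white next | data) = (2/5)(0.61733) + (3/11)(0.10146) + (1/7)(0.28122) = 0.31477.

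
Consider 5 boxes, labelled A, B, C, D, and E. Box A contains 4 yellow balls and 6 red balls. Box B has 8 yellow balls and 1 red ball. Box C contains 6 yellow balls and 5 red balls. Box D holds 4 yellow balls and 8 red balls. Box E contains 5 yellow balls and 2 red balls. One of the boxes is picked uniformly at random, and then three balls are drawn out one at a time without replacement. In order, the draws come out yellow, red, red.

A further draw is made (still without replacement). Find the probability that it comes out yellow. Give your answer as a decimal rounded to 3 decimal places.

0.498

Compute the likelihood of the observed sequence for each case: P(data | box A) = (4/10)(6/9)(5/8) = 0.16667; P(data | box B) = (8/9)(1/8)(0/7) = 0; P(data | box C) = (6/11)(5/10)(4/9) = 0.12121; P(data | box D) = (4/12)(8/11)(7/10) = 0.1697; P(data | box E) = (5/7)(2/6)(1/5) = 0.047619.
Weighting by the prior gives 1/5 · 0.16667 = 0.033333, 1/5 · 0 = 0, 1/5 · 0.12121 = 0.024242, 1/5 · 0.1697 = 0.033939, 1/5 · 0.047619 = 0.0095238; these sum to 0.10104.
The posterior is then P(box A | data) = 0.32991, P(box B | data) = 0, P(box C | data) = 0.23993, P(box D | data) = 0.3359, P(box E | data) = 0.094259.
The predictive probability is P(yellow next | data) = (3/7)(0.32991) + (5/8)(0.23993) + (1/3)(0.3359) + (1)(0.094259) = 0.49757.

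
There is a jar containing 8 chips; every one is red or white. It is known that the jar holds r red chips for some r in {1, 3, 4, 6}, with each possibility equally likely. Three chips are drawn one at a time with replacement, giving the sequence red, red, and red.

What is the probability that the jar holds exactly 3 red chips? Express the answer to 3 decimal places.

Under each hypothesis, the probability of the observed sequence is: P(data | r = 1) = (1/8)(1/8)(1/8) = 0.0019531; P(data | r = 3) = (3/8)(3/8)(3/8) = 0.052734; P(data | r = 4) = (4/8)(4/8)(4/8) = 0.125; P(data | r = 6) = (6/8)(6/8)(6/8) = 0.42188.
Multiplying each by its prior: 1/4 · 0.0019531 = 0.00048828, 1/4 · 0.052734 = 0.013184, 1/4 · 0.125 = 0.03125, 1/4 · 0.42188 = 0.10547; these sum to 0.15039.
By Bayes' rule, P(r = 3 | data) = (0.013184) / (0.15039) = 0.087662.

0.088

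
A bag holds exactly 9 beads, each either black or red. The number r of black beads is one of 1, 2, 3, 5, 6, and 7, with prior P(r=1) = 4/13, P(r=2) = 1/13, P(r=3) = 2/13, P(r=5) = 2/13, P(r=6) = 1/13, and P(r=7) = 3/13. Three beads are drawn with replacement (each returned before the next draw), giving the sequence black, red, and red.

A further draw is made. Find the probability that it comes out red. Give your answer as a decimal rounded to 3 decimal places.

Under each hypothesis, the probability of the observed sequence is: P(data | r = 1) = (1/9)(8/9)(8/9) = 0.087791; P(data | r = 2) = (2/9)(7/9)(7/9) = 0.13443; P(data | r = 3) = (3/9)(6/9)(6/9) = 0.14815; P(data | r = 5) = (5/9)(4/9)(4/9) = 0.10974; P(data | r = 6) = (6/9)(3/9)(3/9) = 0.074074; P(data | r = 7) = (7/9)(2/9)(2/9) = 0.038409.
The prior-weighted likelihoods are 4/13 · 0.087791 = 0.027013, 1/13 · 0.13443 = 0.010341, 2/13 · 0.14815 = 0.022792, 2/13 · 0.10974 = 0.016883, 1/13 · 0.074074 = 0.005698, 3/13 · 0.038409 = 0.0088636; with total 0.09159.
Normalising, the posterior is P(r = 1 | data) = 0.29493, P(r = 2 | data) = 0.1129, P(r = 3 | data) = 0.24885, P(r = 5 | data) = 0.18433, P(r = 6 | data) = 0.062212, P(r = 7 | data) = 0.096774.
So P(red next | data) = Σ P(red next | H) P(H | data) = (8/9)(0.29493) + (7/9)(0.1129) + (2/3)(0.24885) + (4/9)(0.18433) + (1/3)(0.062212) + (2/9)(0.096774) = 0.64004.

0.640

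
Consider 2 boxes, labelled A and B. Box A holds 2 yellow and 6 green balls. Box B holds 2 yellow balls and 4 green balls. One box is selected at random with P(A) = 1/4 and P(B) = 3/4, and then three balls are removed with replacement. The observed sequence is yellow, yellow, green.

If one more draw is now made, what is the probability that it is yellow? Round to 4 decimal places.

0.3188

Under each hypothesis, the probability of the observed sequence is: P(data | box A) = (2/8)(2/8)(6/8) = 0.046875; P(data | box B) = (2/6)(2/6)(4/6) = 0.074074.
The prior-weighted likelihoods are 1/4 · 0.046875 = 0.011719, 3/4 · 0.074074 = 0.055556; summing to 0.067274.
The posterior is then P(box A | data) = 0.17419, P(box B | data) = 0.82581.
The predictive probability is P(yellow next | data) = (1/4)(0.17419) + (1/3)(0.82581) = 0.31882.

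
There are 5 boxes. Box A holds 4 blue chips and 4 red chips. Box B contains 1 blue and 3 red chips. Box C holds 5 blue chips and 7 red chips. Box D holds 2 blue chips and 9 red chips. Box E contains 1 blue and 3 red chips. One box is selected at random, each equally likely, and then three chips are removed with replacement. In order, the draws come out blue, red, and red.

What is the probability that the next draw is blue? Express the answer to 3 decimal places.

0.320

Compute the likelihood of the observed sequence for each case: P(data | box A) = (4/8)(4/8)(4/8) = 0.125; P(data | box B) = (1/4)(3/4)(3/4) = 0.14062; P(data | box C) = (5/12)(7/12)(7/12) = 0.14178; P(data | box D) = (2/11)(9/11)(9/11) = 0.12171; P(data | box E) = (1/4)(3/4)(3/4) = 0.14062.
Multiplying each by its prior: 1/5 · 0.125 = 0.025, 1/5 · 0.14062 = 0.028125, 1/5 · 0.14178 = 0.028356, 1/5 · 0.12171 = 0.024343, 1/5 · 0.14062 = 0.028125; these sum to 0.13395.
The posterior is then P(box A | data) = 0.18664, P(box B | data) = 0.20997, P(box C | data) = 0.2117, P(box D | data) = 0.18173, P(box E | data) = 0.20997.
The predictive probability is P(blue next | data) = (1/2)(0.18664) + (1/4)(0.20997) + (5/12)(0.2117) + (2/11)(0.18173) + (1/4)(0.20997) = 0.31955.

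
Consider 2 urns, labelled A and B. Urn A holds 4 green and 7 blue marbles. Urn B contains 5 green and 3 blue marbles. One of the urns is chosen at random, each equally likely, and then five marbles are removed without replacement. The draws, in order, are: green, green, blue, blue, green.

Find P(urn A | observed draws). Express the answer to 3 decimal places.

0.253

For each hypothesis, P(data | H) works out to: P(data | urn A) = (4/11)(3/10)(7/9)(6/8)(2/7) = 0.018182; P(data | urn B) = (5/8)(4/7)(3/6)(2/5)(3/4) = 0.053571.
Multiplying each by its prior: 1/2 · 0.018182 = 0.0090909, 1/2 · 0.053571 = 0.026786; summing to 0.035877.
Therefore the posterior P(urn A | data) = (0.0090909) / (0.035877) = 0.25339.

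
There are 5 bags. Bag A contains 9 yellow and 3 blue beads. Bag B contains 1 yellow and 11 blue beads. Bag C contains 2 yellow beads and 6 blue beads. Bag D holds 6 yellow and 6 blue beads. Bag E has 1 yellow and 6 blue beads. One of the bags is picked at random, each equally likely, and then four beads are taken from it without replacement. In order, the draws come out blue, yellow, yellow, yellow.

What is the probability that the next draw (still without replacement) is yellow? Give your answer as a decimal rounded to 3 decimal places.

0.629

For each hypothesis, P(data | H) works out to: P(data | bag A) = (3/12)(9/11)(8/10)(7/9) = 7/55; P(data | bag B) = (11/12)(1/11)(0/10) = 0; P(data | bag C) = (6/8)(2/7)(1/6)(0/5) = 0; P(data | bag D) = (6/12)(6/11)(5/10)(4/9) = 2/33; P(data | bag E) = (6/7)(1/6)(0/5) = 0.
Multiplying each by its prior: 1/5 · 7/55 = 7/275, 1/5 · 0 = 0, 1/5 · 0 = 0, 1/5 · 2/33 = 2/165, 1/5 · 0 = 0; summing to 31/825.
Dividing through by the total gives posterior P(bag A | data) = 21/31, P(bag B | data) = 0, P(bag C | data) = 0, P(bag D | data) = 10/31, P(bag E | data) = 0.
The predictive probability is P(yellow next | data) = (3/4)(21/31) + (3/8)(10/31) = 39/62.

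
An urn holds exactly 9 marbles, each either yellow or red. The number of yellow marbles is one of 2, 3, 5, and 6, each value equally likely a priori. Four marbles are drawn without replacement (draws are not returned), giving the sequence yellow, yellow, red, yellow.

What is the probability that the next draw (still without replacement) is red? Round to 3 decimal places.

0.509

The likelihood of the observed sequence under each hypothesis: P(data | r = 2) = (2/9)(1/8)(7/7)(0/6) = 0; P(data | r = 3) = (3/9)(2/8)(6/7)(1/6) = 0.011905; P(data | r = 5) = (5/9)(4/8)(4/7)(3/6) = 0.079365; P(data | r = 6) = (6/9)(5/8)(3/7)(4/6) = 0.11905.
The prior-weighted likelihoods are 1/4 · 0 = 0, 1/4 · 0.011905 = 0.0029762, 1/4 · 0.079365 = 0.019841, 1/4 · 0.11905 = 0.029762; these sum to 0.052579.
Normalising, the posterior is P(r = 2 | data) = 0, P(r = 3 | data) = 0.056604, P(r = 5 | data) = 0.37736, P(r = 6 | data) = 0.56604.
The predictive probability is P(red next | data) = (1)(0.056604) + (3/5)(0.37736) + (2/5)(0.56604) = 0.50943.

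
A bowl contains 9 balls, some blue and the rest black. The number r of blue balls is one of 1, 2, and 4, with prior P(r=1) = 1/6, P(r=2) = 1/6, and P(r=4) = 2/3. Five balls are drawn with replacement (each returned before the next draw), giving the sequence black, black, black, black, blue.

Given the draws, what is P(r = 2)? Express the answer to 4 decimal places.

0.2541

The likelihood of the observed sequence under each hypothesis: P(data | r = 1) = (8/9)(8/9)(8/9)(8/9)(1/9) = 0.069366; P(data | r = 2) = (7/9)(7/9)(7/9)(7/9)(2/9) = 0.081322; P(data | r = 4) = (5/9)(5/9)(5/9)(5/9)(4/9) = 0.042338.
Multiplying each by its prior: 1/6 · 0.069366 = 0.011561, 1/6 · 0.081322 = 0.013554, 2/3 · 0.042338 = 0.028225; these sum to 0.05334.
By Bayes' rule, P(r = 2 | data) = (0.013554) / (0.05334) = 0.2541.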